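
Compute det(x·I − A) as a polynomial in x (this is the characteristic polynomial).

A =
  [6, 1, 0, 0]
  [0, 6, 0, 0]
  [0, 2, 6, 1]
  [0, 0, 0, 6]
x^4 - 24*x^3 + 216*x^2 - 864*x + 1296

Expanding det(x·I − A) (e.g. by cofactor expansion or by noting that A is similar to its Jordan form J, which has the same characteristic polynomial as A) gives
  χ_A(x) = x^4 - 24*x^3 + 216*x^2 - 864*x + 1296
which factors as (x - 6)^4. The eigenvalues (with algebraic multiplicities) are λ = 6 with multiplicity 4.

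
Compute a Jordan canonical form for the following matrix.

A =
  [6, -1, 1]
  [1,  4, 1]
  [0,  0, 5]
J_2(5) ⊕ J_1(5)

The characteristic polynomial is
  det(x·I − A) = x^3 - 15*x^2 + 75*x - 125 = (x - 5)^3

Eigenvalues and multiplicities (the geometric multiplicity of λ is n − rank(A − λI), which equals the number of Jordan blocks for λ):
  λ = 5: algebraic multiplicity = 3, geometric multiplicity = 2

Determining the block sizes for each eigenvalue:
  λ = 5: 2 blocks summing to 3 forces exactly one block of size 2 and the rest size 1 → block sizes [2, 1]

Assembling the blocks gives a Jordan form
J =
  [5, 1, 0]
  [0, 5, 0]
  [0, 0, 5]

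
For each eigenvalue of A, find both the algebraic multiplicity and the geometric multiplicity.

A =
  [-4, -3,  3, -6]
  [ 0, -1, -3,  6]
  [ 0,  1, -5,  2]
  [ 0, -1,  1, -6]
λ = -4: alg = 4, geom = 3

Step 1 — factor the characteristic polynomial to read off the algebraic multiplicities:
  χ_A(x) = (x + 4)^4

Step 2 — compute geometric multiplicities via the rank-nullity identity g(λ) = n − rank(A − λI):
  rank(A − (-4)·I) = 1, so dim ker(A − (-4)·I) = n − 1 = 3

Summary:
  λ = -4: algebraic multiplicity = 4, geometric multiplicity = 3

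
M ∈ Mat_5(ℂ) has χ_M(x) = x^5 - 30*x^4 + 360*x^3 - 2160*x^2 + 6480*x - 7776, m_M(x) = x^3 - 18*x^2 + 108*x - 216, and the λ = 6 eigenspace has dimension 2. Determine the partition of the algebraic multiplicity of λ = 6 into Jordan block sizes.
Block sizes for λ = 6: [3, 2]

Step 1 — from the characteristic polynomial, algebraic multiplicity of λ = 6 is 5. From dim ker(M − (6)·I) = 2, there are exactly 2 Jordan blocks for λ = 6.
Step 2 — from the minimal polynomial, the factor (x − 6)^3 tells us the largest block for λ = 6 has size 3.
Step 3 — with total size 5, 2 blocks, and largest block 3, the block sizes (in nonincreasing order) are [3, 2].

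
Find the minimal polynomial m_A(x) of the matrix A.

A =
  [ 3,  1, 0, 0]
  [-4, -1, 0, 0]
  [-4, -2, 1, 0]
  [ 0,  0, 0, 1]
x^2 - 2*x + 1

The characteristic polynomial is χ_A(x) = (x - 1)^4, so the eigenvalues are known. The minimal polynomial is
  m_A(x) = Π_λ (x − λ)^{k_λ}
where k_λ is the size of the *largest* Jordan block for λ (equivalently, the smallest k with (A − λI)^k v = 0 for every generalised eigenvector v of λ).

  λ = 1: largest Jordan block has size 2, contributing (x − 1)^2

So m_A(x) = (x - 1)^2 = x^2 - 2*x + 1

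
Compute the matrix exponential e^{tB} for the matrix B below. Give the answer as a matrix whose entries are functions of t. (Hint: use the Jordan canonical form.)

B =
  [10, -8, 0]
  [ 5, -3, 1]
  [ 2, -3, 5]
e^{tB} =
  [-2*t^2*exp(4*t) + 6*t*exp(4*t) + exp(4*t), 4*t^2*exp(4*t) - 8*t*exp(4*t), -4*t^2*exp(4*t)]
  [-3*t^2*exp(4*t)/2 + 5*t*exp(4*t), 3*t^2*exp(4*t) - 7*t*exp(4*t) + exp(4*t), -3*t^2*exp(4*t) + t*exp(4*t)]
  [-t^2*exp(4*t)/2 + 2*t*exp(4*t), t^2*exp(4*t) - 3*t*exp(4*t), -t^2*exp(4*t) + t*exp(4*t) + exp(4*t)]

Strategy: write B = P · J · P⁻¹ where J is a Jordan canonical form, so e^{tB} = P · e^{tJ} · P⁻¹, and e^{tJ} can be computed block-by-block.

B has Jordan form
J =
  [4, 1, 0]
  [0, 4, 1]
  [0, 0, 4]
(up to reordering of blocks).

Per-block formulas:
  For a 3×3 Jordan block J_3(4): exp(t · J_3(4)) = e^(4t)·(I + t·N + (t^2/2)·N^2), where N is the 3×3 nilpotent shift.

After assembling e^{tJ} and conjugating by P, we get:

e^{tB} =
  [-2*t^2*exp(4*t) + 6*t*exp(4*t) + exp(4*t), 4*t^2*exp(4*t) - 8*t*exp(4*t), -4*t^2*exp(4*t)]
  [-3*t^2*exp(4*t)/2 + 5*t*exp(4*t), 3*t^2*exp(4*t) - 7*t*exp(4*t) + exp(4*t), -3*t^2*exp(4*t) + t*exp(4*t)]
  [-t^2*exp(4*t)/2 + 2*t*exp(4*t), t^2*exp(4*t) - 3*t*exp(4*t), -t^2*exp(4*t) + t*exp(4*t) + exp(4*t)]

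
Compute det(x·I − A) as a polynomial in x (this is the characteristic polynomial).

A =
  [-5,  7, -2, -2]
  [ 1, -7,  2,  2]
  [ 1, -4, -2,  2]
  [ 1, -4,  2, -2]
x^4 + 16*x^3 + 96*x^2 + 256*x + 256

Expanding det(x·I − A) (e.g. by cofactor expansion or by noting that A is similar to its Jordan form J, which has the same characteristic polynomial as A) gives
  χ_A(x) = x^4 + 16*x^3 + 96*x^2 + 256*x + 256
which factors as (x + 4)^4. The eigenvalues (with algebraic multiplicities) are λ = -4 with multiplicity 4.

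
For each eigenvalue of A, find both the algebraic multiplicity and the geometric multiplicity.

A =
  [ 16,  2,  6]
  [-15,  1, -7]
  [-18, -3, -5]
λ = 4: alg = 3, geom = 1

Step 1 — factor the characteristic polynomial to read off the algebraic multiplicities:
  χ_A(x) = (x - 4)^3

Step 2 — compute geometric multiplicities via the rank-nullity identity g(λ) = n − rank(A − λI):
  rank(A − (4)·I) = 2, so dim ker(A − (4)·I) = n − 2 = 1

Summary:
  λ = 4: algebraic multiplicity = 3, geometric multiplicity = 1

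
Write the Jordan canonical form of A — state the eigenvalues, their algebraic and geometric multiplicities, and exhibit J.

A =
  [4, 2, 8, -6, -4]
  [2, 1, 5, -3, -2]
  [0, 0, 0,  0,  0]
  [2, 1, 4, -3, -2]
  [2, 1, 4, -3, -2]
J_3(0) ⊕ J_1(0) ⊕ J_1(0)

The characteristic polynomial is
  det(x·I − A) = x^5

Eigenvalues and multiplicities (the geometric multiplicity of λ is n − rank(A − λI), which equals the number of Jordan blocks for λ):
  λ = 0: algebraic multiplicity = 5, geometric multiplicity = 3

Determining the block sizes for each eigenvalue:
  λ = 0: with am = 5 and gm = 3, the partition is not yet determined (e.g. several partitions of 5 into 3 parts exist). Let N = A − (0)·I. Computing rank(N^1) = 2, rank(N^2) = 1, rank(N^3) = 0; the number of blocks of size ≥ j is rank(N^{j−1}) − rank(N^j), giving [3, 1, 1]. So we have 1 block(s) of size 3, 2 block(s) of size 1 → block sizes [3, 1, 1]

Assembling the blocks gives a Jordan form
J =
  [0, 1, 0, 0, 0]
  [0, 0, 1, 0, 0]
  [0, 0, 0, 0, 0]
  [0, 0, 0, 0, 0]
  [0, 0, 0, 0, 0]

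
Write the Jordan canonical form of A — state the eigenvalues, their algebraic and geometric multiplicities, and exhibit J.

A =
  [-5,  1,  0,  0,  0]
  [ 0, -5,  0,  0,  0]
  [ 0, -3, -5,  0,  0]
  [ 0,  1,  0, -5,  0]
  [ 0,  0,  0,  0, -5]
J_2(-5) ⊕ J_1(-5) ⊕ J_1(-5) ⊕ J_1(-5)

The characteristic polynomial is
  det(x·I − A) = x^5 + 25*x^4 + 250*x^3 + 1250*x^2 + 3125*x + 3125 = (x + 5)^5

Eigenvalues and multiplicities (the geometric multiplicity of λ is n − rank(A − λI), which equals the number of Jordan blocks for λ):
  λ = -5: algebraic multiplicity = 5, geometric multiplicity = 4

Determining the block sizes for each eigenvalue:
  λ = -5: 4 blocks summing to 5 forces exactly one block of size 2 and the rest size 1 → block sizes [2, 1, 1, 1]

Assembling the blocks gives a Jordan form
J =
  [-5,  1,  0,  0,  0]
  [ 0, -5,  0,  0,  0]
  [ 0,  0, -5,  0,  0]
  [ 0,  0,  0, -5,  0]
  [ 0,  0,  0,  0, -5]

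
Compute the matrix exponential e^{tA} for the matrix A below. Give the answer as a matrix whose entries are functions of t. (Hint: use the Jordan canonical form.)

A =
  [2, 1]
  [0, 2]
e^{tA} =
  [exp(2*t), t*exp(2*t)]
  [0, exp(2*t)]

Strategy: write A = P · J · P⁻¹ where J is a Jordan canonical form, so e^{tA} = P · e^{tJ} · P⁻¹, and e^{tJ} can be computed block-by-block.

A has Jordan form
J =
  [2, 1]
  [0, 2]
(up to reordering of blocks).

Per-block formulas:
  For a 2×2 Jordan block J_2(2): exp(t · J_2(2)) = e^(2t)·(I + t·N), where N is the 2×2 nilpotent shift.

After assembling e^{tJ} and conjugating by P, we get:

e^{tA} =
  [exp(2*t), t*exp(2*t)]
  [0, exp(2*t)]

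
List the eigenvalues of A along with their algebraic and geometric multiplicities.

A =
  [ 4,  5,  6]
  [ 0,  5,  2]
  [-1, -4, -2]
λ = 2: alg = 2, geom = 1; λ = 3: alg = 1, geom = 1

Step 1 — factor the characteristic polynomial to read off the algebraic multiplicities:
  χ_A(x) = (x - 3)*(x - 2)^2

Step 2 — compute geometric multiplicities via the rank-nullity identity g(λ) = n − rank(A − λI):
  rank(A − (2)·I) = 2, so dim ker(A − (2)·I) = n − 2 = 1
  rank(A − (3)·I) = 2, so dim ker(A − (3)·I) = n − 2 = 1

Summary:
  λ = 2: algebraic multiplicity = 2, geometric multiplicity = 1
  λ = 3: algebraic multiplicity = 1, geometric multiplicity = 1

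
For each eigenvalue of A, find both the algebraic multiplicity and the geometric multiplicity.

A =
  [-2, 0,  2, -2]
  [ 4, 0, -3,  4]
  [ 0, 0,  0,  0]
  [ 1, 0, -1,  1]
λ = -1: alg = 1, geom = 1; λ = 0: alg = 3, geom = 2

Step 1 — factor the characteristic polynomial to read off the algebraic multiplicities:
  χ_A(x) = x^3*(x + 1)

Step 2 — compute geometric multiplicities via the rank-nullity identity g(λ) = n − rank(A − λI):
  rank(A − (-1)·I) = 3, so dim ker(A − (-1)·I) = n − 3 = 1
  rank(A − (0)·I) = 2, so dim ker(A − (0)·I) = n − 2 = 2

Summary:
  λ = -1: algebraic multiplicity = 1, geometric multiplicity = 1
  λ = 0: algebraic multiplicity = 3, geometric multiplicity = 2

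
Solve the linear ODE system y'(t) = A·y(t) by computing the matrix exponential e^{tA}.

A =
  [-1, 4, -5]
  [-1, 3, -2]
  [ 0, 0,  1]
e^{tA} =
  [-2*t*exp(t) + exp(t), 4*t*exp(t), t^2*exp(t) - 5*t*exp(t)]
  [-t*exp(t), 2*t*exp(t) + exp(t), t^2*exp(t)/2 - 2*t*exp(t)]
  [0, 0, exp(t)]

Strategy: write A = P · J · P⁻¹ where J is a Jordan canonical form, so e^{tA} = P · e^{tJ} · P⁻¹, and e^{tJ} can be computed block-by-block.

A has Jordan form
J =
  [1, 1, 0]
  [0, 1, 1]
  [0, 0, 1]
(up to reordering of blocks).

Per-block formulas:
  For a 3×3 Jordan block J_3(1): exp(t · J_3(1)) = e^(1t)·(I + t·N + (t^2/2)·N^2), where N is the 3×3 nilpotent shift.

After assembling e^{tJ} and conjugating by P, we get:

e^{tA} =
  [-2*t*exp(t) + exp(t), 4*t*exp(t), t^2*exp(t) - 5*t*exp(t)]
  [-t*exp(t), 2*t*exp(t) + exp(t), t^2*exp(t)/2 - 2*t*exp(t)]
  [0, 0, exp(t)]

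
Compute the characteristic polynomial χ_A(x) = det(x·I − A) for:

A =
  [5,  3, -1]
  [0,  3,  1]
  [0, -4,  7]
x^3 - 15*x^2 + 75*x - 125

Expanding det(x·I − A) (e.g. by cofactor expansion or by noting that A is similar to its Jordan form J, which has the same characteristic polynomial as A) gives
  χ_A(x) = x^3 - 15*x^2 + 75*x - 125
which factors as (x - 5)^3. The eigenvalues (with algebraic multiplicities) are λ = 5 with multiplicity 3.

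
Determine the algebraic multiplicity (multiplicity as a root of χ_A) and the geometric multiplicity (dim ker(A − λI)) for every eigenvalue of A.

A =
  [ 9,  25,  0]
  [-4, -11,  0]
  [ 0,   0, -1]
λ = -1: alg = 3, geom = 2

Step 1 — factor the characteristic polynomial to read off the algebraic multiplicities:
  χ_A(x) = (x + 1)^3

Step 2 — compute geometric multiplicities via the rank-nullity identity g(λ) = n − rank(A − λI):
  rank(A − (-1)·I) = 1, so dim ker(A − (-1)·I) = n − 1 = 2

Summary:
  λ = -1: algebraic multiplicity = 3, geometric multiplicity = 2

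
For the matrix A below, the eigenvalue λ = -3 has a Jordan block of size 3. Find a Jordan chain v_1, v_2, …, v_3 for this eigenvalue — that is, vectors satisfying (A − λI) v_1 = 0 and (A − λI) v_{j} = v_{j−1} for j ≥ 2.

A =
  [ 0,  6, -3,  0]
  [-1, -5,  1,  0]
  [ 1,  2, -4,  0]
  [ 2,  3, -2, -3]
A Jordan chain for λ = -3 of length 3:
v_1 = (0, 0, 0, 1)ᵀ
v_2 = (3, -1, 1, 2)ᵀ
v_3 = (1, 0, 0, 0)ᵀ

Let N = A − (-3)·I. We want v_3 with N^3 v_3 = 0 but N^2 v_3 ≠ 0; then v_{j-1} := N · v_j for j = 3, …, 2.

Pick v_3 = (1, 0, 0, 0)ᵀ.
Then v_2 = N · v_3 = (3, -1, 1, 2)ᵀ.
Then v_1 = N · v_2 = (0, 0, 0, 1)ᵀ.

Sanity check: (A − (-3)·I) v_1 = (0, 0, 0, 0)ᵀ = 0. ✓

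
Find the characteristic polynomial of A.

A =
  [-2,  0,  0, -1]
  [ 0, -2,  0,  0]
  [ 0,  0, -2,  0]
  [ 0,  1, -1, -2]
x^4 + 8*x^3 + 24*x^2 + 32*x + 16

Expanding det(x·I − A) (e.g. by cofactor expansion or by noting that A is similar to its Jordan form J, which has the same characteristic polynomial as A) gives
  χ_A(x) = x^4 + 8*x^3 + 24*x^2 + 32*x + 16
which factors as (x + 2)^4. The eigenvalues (with algebraic multiplicities) are λ = -2 with multiplicity 4.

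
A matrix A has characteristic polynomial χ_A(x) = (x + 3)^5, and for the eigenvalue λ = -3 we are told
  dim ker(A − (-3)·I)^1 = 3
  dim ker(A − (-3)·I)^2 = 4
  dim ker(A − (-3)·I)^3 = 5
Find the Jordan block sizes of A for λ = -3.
Block sizes for λ = -3: [3, 1, 1]

From the dimensions of kernels of powers, the number of Jordan blocks of size at least j is d_j − d_{j−1} where d_j = dim ker(N^j) (with d_0 = 0). Computing the differences gives [3, 1, 1].
The number of blocks of size exactly k is (#blocks of size ≥ k) − (#blocks of size ≥ k + 1), so the partition is: 2 block(s) of size 1, 1 block(s) of size 3.
In nonincreasing order the block sizes are [3, 1, 1].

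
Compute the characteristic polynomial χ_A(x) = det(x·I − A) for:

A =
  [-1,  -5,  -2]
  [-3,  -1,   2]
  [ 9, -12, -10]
x^3 + 12*x^2 + 48*x + 64

Expanding det(x·I − A) (e.g. by cofactor expansion or by noting that A is similar to its Jordan form J, which has the same characteristic polynomial as A) gives
  χ_A(x) = x^3 + 12*x^2 + 48*x + 64
which factors as (x + 4)^3. The eigenvalues (with algebraic multiplicities) are λ = -4 with multiplicity 3.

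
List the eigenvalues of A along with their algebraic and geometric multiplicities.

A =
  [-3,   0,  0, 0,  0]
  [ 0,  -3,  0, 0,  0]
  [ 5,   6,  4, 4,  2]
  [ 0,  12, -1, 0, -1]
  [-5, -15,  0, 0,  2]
λ = -3: alg = 2, geom = 2; λ = 2: alg = 3, geom = 2

Step 1 — factor the characteristic polynomial to read off the algebraic multiplicities:
  χ_A(x) = (x - 2)^3*(x + 3)^2

Step 2 — compute geometric multiplicities via the rank-nullity identity g(λ) = n − rank(A − λI):
  rank(A − (-3)·I) = 3, so dim ker(A − (-3)·I) = n − 3 = 2
  rank(A − (2)·I) = 3, so dim ker(A − (2)·I) = n − 3 = 2

Summary:
  λ = -3: algebraic multiplicity = 2, geometric multiplicity = 2
  λ = 2: algebraic multiplicity = 3, geometric multiplicity = 2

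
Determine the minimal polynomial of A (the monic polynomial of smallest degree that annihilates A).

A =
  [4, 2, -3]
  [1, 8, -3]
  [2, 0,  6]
x^3 - 18*x^2 + 108*x - 216

The characteristic polynomial is χ_A(x) = (x - 6)^3, so the eigenvalues are known. The minimal polynomial is
  m_A(x) = Π_λ (x − λ)^{k_λ}
where k_λ is the size of the *largest* Jordan block for λ (equivalently, the smallest k with (A − λI)^k v = 0 for every generalised eigenvector v of λ).

  λ = 6: largest Jordan block has size 3, contributing (x − 6)^3

So m_A(x) = (x - 6)^3 = x^3 - 18*x^2 + 108*x - 216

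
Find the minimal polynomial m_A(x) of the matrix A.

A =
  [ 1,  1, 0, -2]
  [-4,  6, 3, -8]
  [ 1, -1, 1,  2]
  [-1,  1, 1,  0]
x^3 - 6*x^2 + 12*x - 8

The characteristic polynomial is χ_A(x) = (x - 2)^4, so the eigenvalues are known. The minimal polynomial is
  m_A(x) = Π_λ (x − λ)^{k_λ}
where k_λ is the size of the *largest* Jordan block for λ (equivalently, the smallest k with (A − λI)^k v = 0 for every generalised eigenvector v of λ).

  λ = 2: largest Jordan block has size 3, contributing (x − 2)^3

So m_A(x) = (x - 2)^3 = x^3 - 6*x^2 + 12*x - 8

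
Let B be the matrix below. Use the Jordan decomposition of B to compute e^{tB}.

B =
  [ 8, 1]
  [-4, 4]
e^{tB} =
  [2*t*exp(6*t) + exp(6*t), t*exp(6*t)]
  [-4*t*exp(6*t), -2*t*exp(6*t) + exp(6*t)]

Strategy: write B = P · J · P⁻¹ where J is a Jordan canonical form, so e^{tB} = P · e^{tJ} · P⁻¹, and e^{tJ} can be computed block-by-block.

B has Jordan form
J =
  [6, 1]
  [0, 6]
(up to reordering of blocks).

Per-block formulas:
  For a 2×2 Jordan block J_2(6): exp(t · J_2(6)) = e^(6t)·(I + t·N), where N is the 2×2 nilpotent shift.

After assembling e^{tJ} and conjugating by P, we get:

e^{tB} =
  [2*t*exp(6*t) + exp(6*t), t*exp(6*t)]
  [-4*t*exp(6*t), -2*t*exp(6*t) + exp(6*t)]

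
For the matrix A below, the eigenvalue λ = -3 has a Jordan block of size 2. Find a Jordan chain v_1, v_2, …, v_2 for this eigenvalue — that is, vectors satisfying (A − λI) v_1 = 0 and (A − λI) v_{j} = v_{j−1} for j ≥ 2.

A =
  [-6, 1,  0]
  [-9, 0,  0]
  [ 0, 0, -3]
A Jordan chain for λ = -3 of length 2:
v_1 = (-3, -9, 0)ᵀ
v_2 = (1, 0, 0)ᵀ

Let N = A − (-3)·I. We want v_2 with N^2 v_2 = 0 but N^1 v_2 ≠ 0; then v_{j-1} := N · v_j for j = 2, …, 2.

Pick v_2 = (1, 0, 0)ᵀ.
Then v_1 = N · v_2 = (-3, -9, 0)ᵀ.

Sanity check: (A − (-3)·I) v_1 = (0, 0, 0)ᵀ = 0. ✓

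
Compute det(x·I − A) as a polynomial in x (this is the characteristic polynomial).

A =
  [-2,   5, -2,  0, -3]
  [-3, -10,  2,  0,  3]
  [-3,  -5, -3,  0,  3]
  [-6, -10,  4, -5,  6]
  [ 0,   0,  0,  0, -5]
x^5 + 25*x^4 + 250*x^3 + 1250*x^2 + 3125*x + 3125

Expanding det(x·I − A) (e.g. by cofactor expansion or by noting that A is similar to its Jordan form J, which has the same characteristic polynomial as A) gives
  χ_A(x) = x^5 + 25*x^4 + 250*x^3 + 1250*x^2 + 3125*x + 3125
which factors as (x + 5)^5. The eigenvalues (with algebraic multiplicities) are λ = -5 with multiplicity 5.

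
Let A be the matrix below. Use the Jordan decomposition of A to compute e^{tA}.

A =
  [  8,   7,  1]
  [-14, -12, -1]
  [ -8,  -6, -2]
e^{tA} =
  [-3*t^2*exp(-2*t) + 10*t*exp(-2*t) + exp(-2*t), -3*t^2*exp(-2*t) + 7*t*exp(-2*t), 3*t^2*exp(-2*t)/2 + t*exp(-2*t)]
  [4*t^2*exp(-2*t) - 14*t*exp(-2*t), 4*t^2*exp(-2*t) - 10*t*exp(-2*t) + exp(-2*t), -2*t^2*exp(-2*t) - t*exp(-2*t)]
  [2*t^2*exp(-2*t) - 8*t*exp(-2*t), 2*t^2*exp(-2*t) - 6*t*exp(-2*t), -t^2*exp(-2*t) + exp(-2*t)]

Strategy: write A = P · J · P⁻¹ where J is a Jordan canonical form, so e^{tA} = P · e^{tJ} · P⁻¹, and e^{tJ} can be computed block-by-block.

A has Jordan form
J =
  [-2,  1,  0]
  [ 0, -2,  1]
  [ 0,  0, -2]
(up to reordering of blocks).

Per-block formulas:
  For a 3×3 Jordan block J_3(-2): exp(t · J_3(-2)) = e^(-2t)·(I + t·N + (t^2/2)·N^2), where N is the 3×3 nilpotent shift.

After assembling e^{tJ} and conjugating by P, we get:

e^{tA} =
  [-3*t^2*exp(-2*t) + 10*t*exp(-2*t) + exp(-2*t), -3*t^2*exp(-2*t) + 7*t*exp(-2*t), 3*t^2*exp(-2*t)/2 + t*exp(-2*t)]
  [4*t^2*exp(-2*t) - 14*t*exp(-2*t), 4*t^2*exp(-2*t) - 10*t*exp(-2*t) + exp(-2*t), -2*t^2*exp(-2*t) - t*exp(-2*t)]
  [2*t^2*exp(-2*t) - 8*t*exp(-2*t), 2*t^2*exp(-2*t) - 6*t*exp(-2*t), -t^2*exp(-2*t) + exp(-2*t)]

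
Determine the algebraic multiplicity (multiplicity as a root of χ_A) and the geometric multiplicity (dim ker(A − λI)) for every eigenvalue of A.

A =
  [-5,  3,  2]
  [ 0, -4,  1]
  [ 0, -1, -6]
λ = -5: alg = 3, geom = 1

Step 1 — factor the characteristic polynomial to read off the algebraic multiplicities:
  χ_A(x) = (x + 5)^3

Step 2 — compute geometric multiplicities via the rank-nullity identity g(λ) = n − rank(A − λI):
  rank(A − (-5)·I) = 2, so dim ker(A − (-5)·I) = n − 2 = 1

Summary:
  λ = -5: algebraic multiplicity = 3, geometric multiplicity = 1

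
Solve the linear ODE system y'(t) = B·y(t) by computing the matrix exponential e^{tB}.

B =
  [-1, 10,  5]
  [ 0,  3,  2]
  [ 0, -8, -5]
e^{tB} =
  [exp(-t), 10*t*exp(-t), 5*t*exp(-t)]
  [0, 4*t*exp(-t) + exp(-t), 2*t*exp(-t)]
  [0, -8*t*exp(-t), -4*t*exp(-t) + exp(-t)]

Strategy: write B = P · J · P⁻¹ where J is a Jordan canonical form, so e^{tB} = P · e^{tJ} · P⁻¹, and e^{tJ} can be computed block-by-block.

B has Jordan form
J =
  [-1,  1,  0]
  [ 0, -1,  0]
  [ 0,  0, -1]
(up to reordering of blocks).

Per-block formulas:
  For a 1×1 block at λ = -1: exp(t · [-1]) = [e^(-1t)].
  For a 2×2 Jordan block J_2(-1): exp(t · J_2(-1)) = e^(-1t)·(I + t·N), where N is the 2×2 nilpotent shift.

After assembling e^{tJ} and conjugating by P, we get:

e^{tB} =
  [exp(-t), 10*t*exp(-t), 5*t*exp(-t)]
  [0, 4*t*exp(-t) + exp(-t), 2*t*exp(-t)]
  [0, -8*t*exp(-t), -4*t*exp(-t) + exp(-t)]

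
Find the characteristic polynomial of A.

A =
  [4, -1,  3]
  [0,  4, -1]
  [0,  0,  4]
x^3 - 12*x^2 + 48*x - 64

Expanding det(x·I − A) (e.g. by cofactor expansion or by noting that A is similar to its Jordan form J, which has the same characteristic polynomial as A) gives
  χ_A(x) = x^3 - 12*x^2 + 48*x - 64
which factors as (x - 4)^3. The eigenvalues (with algebraic multiplicities) are λ = 4 with multiplicity 3.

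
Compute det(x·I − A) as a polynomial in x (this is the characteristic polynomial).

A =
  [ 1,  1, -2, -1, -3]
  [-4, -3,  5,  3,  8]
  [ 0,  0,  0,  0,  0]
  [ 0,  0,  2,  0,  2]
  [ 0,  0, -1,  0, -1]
x^5 + 3*x^4 + 3*x^3 + x^2

Expanding det(x·I − A) (e.g. by cofactor expansion or by noting that A is similar to its Jordan form J, which has the same characteristic polynomial as A) gives
  χ_A(x) = x^5 + 3*x^4 + 3*x^3 + x^2
which factors as x^2*(x + 1)^3. The eigenvalues (with algebraic multiplicities) are λ = -1 with multiplicity 3, λ = 0 with multiplicity 2.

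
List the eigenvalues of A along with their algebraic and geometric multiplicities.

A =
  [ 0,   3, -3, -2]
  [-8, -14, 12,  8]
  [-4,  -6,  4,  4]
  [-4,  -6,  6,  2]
λ = -2: alg = 4, geom = 3

Step 1 — factor the characteristic polynomial to read off the algebraic multiplicities:
  χ_A(x) = (x + 2)^4

Step 2 — compute geometric multiplicities via the rank-nullity identity g(λ) = n − rank(A − λI):
  rank(A − (-2)·I) = 1, so dim ker(A − (-2)·I) = n − 1 = 3

Summary:
  λ = -2: algebraic multiplicity = 4, geometric multiplicity = 3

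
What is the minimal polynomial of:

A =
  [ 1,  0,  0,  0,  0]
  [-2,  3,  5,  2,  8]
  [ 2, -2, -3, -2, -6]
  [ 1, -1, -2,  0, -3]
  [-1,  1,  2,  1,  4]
x^3 - 3*x^2 + 3*x - 1

The characteristic polynomial is χ_A(x) = (x - 1)^5, so the eigenvalues are known. The minimal polynomial is
  m_A(x) = Π_λ (x − λ)^{k_λ}
where k_λ is the size of the *largest* Jordan block for λ (equivalently, the smallest k with (A − λI)^k v = 0 for every generalised eigenvector v of λ).

  λ = 1: largest Jordan block has size 3, contributing (x − 1)^3

So m_A(x) = (x - 1)^3 = x^3 - 3*x^2 + 3*x - 1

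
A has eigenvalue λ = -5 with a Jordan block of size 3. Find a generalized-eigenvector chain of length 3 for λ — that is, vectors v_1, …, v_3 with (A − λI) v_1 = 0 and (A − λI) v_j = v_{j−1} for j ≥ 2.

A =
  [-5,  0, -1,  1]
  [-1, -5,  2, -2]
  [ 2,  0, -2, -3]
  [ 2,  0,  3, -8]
A Jordan chain for λ = -5 of length 3:
v_1 = (0, 1, -2, -2)ᵀ
v_2 = (-1, 2, 3, 3)ᵀ
v_3 = (0, 0, 1, 0)ᵀ

Let N = A − (-5)·I. We want v_3 with N^3 v_3 = 0 but N^2 v_3 ≠ 0; then v_{j-1} := N · v_j for j = 3, …, 2.

Pick v_3 = (0, 0, 1, 0)ᵀ.
Then v_2 = N · v_3 = (-1, 2, 3, 3)ᵀ.
Then v_1 = N · v_2 = (0, 1, -2, -2)ᵀ.

Sanity check: (A − (-5)·I) v_1 = (0, 0, 0, 0)ᵀ = 0. ✓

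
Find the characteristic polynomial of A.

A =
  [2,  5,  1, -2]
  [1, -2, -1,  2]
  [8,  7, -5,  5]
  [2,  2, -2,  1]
x^4 + 4*x^3 - 5*x^2 - 36*x - 36

Expanding det(x·I − A) (e.g. by cofactor expansion or by noting that A is similar to its Jordan form J, which has the same characteristic polynomial as A) gives
  χ_A(x) = x^4 + 4*x^3 - 5*x^2 - 36*x - 36
which factors as (x - 3)*(x + 2)^2*(x + 3). The eigenvalues (with algebraic multiplicities) are λ = -3 with multiplicity 1, λ = -2 with multiplicity 2, λ = 3 with multiplicity 1.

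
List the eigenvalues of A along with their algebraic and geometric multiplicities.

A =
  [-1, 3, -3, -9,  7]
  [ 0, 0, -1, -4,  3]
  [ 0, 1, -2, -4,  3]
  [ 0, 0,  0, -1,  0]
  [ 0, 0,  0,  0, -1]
λ = -1: alg = 5, geom = 3

Step 1 — factor the characteristic polynomial to read off the algebraic multiplicities:
  χ_A(x) = (x + 1)^5

Step 2 — compute geometric multiplicities via the rank-nullity identity g(λ) = n − rank(A − λI):
  rank(A − (-1)·I) = 2, so dim ker(A − (-1)·I) = n − 2 = 3

Summary:
  λ = -1: algebraic multiplicity = 5, geometric multiplicity = 3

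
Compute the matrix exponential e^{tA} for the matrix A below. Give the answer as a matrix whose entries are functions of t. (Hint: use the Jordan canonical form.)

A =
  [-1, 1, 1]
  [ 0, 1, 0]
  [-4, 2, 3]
e^{tA} =
  [-2*t*exp(t) + exp(t), t*exp(t), t*exp(t)]
  [0, exp(t), 0]
  [-4*t*exp(t), 2*t*exp(t), 2*t*exp(t) + exp(t)]

Strategy: write A = P · J · P⁻¹ where J is a Jordan canonical form, so e^{tA} = P · e^{tJ} · P⁻¹, and e^{tJ} can be computed block-by-block.

A has Jordan form
J =
  [1, 1, 0]
  [0, 1, 0]
  [0, 0, 1]
(up to reordering of blocks).

Per-block formulas:
  For a 2×2 Jordan block J_2(1): exp(t · J_2(1)) = e^(1t)·(I + t·N), where N is the 2×2 nilpotent shift.
  For a 1×1 block at λ = 1: exp(t · [1]) = [e^(1t)].

After assembling e^{tJ} and conjugating by P, we get:

e^{tA} =
  [-2*t*exp(t) + exp(t), t*exp(t), t*exp(t)]
  [0, exp(t), 0]
  [-4*t*exp(t), 2*t*exp(t), 2*t*exp(t) + exp(t)]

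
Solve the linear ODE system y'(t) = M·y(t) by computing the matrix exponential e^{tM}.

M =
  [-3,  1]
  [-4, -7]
e^{tM} =
  [2*t*exp(-5*t) + exp(-5*t), t*exp(-5*t)]
  [-4*t*exp(-5*t), -2*t*exp(-5*t) + exp(-5*t)]

Strategy: write M = P · J · P⁻¹ where J is a Jordan canonical form, so e^{tM} = P · e^{tJ} · P⁻¹, and e^{tJ} can be computed block-by-block.

M has Jordan form
J =
  [-5,  1]
  [ 0, -5]
(up to reordering of blocks).

Per-block formulas:
  For a 2×2 Jordan block J_2(-5): exp(t · J_2(-5)) = e^(-5t)·(I + t·N), where N is the 2×2 nilpotent shift.

After assembling e^{tJ} and conjugating by P, we get:

e^{tM} =
  [2*t*exp(-5*t) + exp(-5*t), t*exp(-5*t)]
  [-4*t*exp(-5*t), -2*t*exp(-5*t) + exp(-5*t)]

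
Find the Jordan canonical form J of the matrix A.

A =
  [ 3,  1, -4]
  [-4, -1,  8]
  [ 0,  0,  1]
J_2(1) ⊕ J_1(1)

The characteristic polynomial is
  det(x·I − A) = x^3 - 3*x^2 + 3*x - 1 = (x - 1)^3

Eigenvalues and multiplicities (the geometric multiplicity of λ is n − rank(A − λI), which equals the number of Jordan blocks for λ):
  λ = 1: algebraic multiplicity = 3, geometric multiplicity = 2

Determining the block sizes for each eigenvalue:
  λ = 1: 2 blocks summing to 3 forces exactly one block of size 2 and the rest size 1 → block sizes [2, 1]

Assembling the blocks gives a Jordan form
J =
  [1, 1, 0]
  [0, 1, 0]
  [0, 0, 1]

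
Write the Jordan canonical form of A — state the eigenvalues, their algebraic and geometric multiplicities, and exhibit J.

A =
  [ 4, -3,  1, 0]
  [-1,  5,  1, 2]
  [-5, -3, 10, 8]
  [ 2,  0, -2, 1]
J_3(5) ⊕ J_1(5)

The characteristic polynomial is
  det(x·I − A) = x^4 - 20*x^3 + 150*x^2 - 500*x + 625 = (x - 5)^4

Eigenvalues and multiplicities (the geometric multiplicity of λ is n − rank(A − λI), which equals the number of Jordan blocks for λ):
  λ = 5: algebraic multiplicity = 4, geometric multiplicity = 2

Determining the block sizes for each eigenvalue:
  λ = 5: with am = 4 and gm = 2, the partition is not yet determined (e.g. several partitions of 4 into 2 parts exist). Let N = A − (5)·I. Computing rank(N^1) = 2, rank(N^2) = 1, rank(N^3) = 0; the number of blocks of size ≥ j is rank(N^{j−1}) − rank(N^j), giving [2, 1, 1]. So we have 1 block(s) of size 3, 1 block(s) of size 1 → block sizes [3, 1]

Assembling the blocks gives a Jordan form
J =
  [5, 1, 0, 0]
  [0, 5, 1, 0]
  [0, 0, 5, 0]
  [0, 0, 0, 5]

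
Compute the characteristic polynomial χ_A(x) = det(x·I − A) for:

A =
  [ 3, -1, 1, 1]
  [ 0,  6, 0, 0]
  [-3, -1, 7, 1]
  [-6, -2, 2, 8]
x^4 - 24*x^3 + 216*x^2 - 864*x + 1296

Expanding det(x·I − A) (e.g. by cofactor expansion or by noting that A is similar to its Jordan form J, which has the same characteristic polynomial as A) gives
  χ_A(x) = x^4 - 24*x^3 + 216*x^2 - 864*x + 1296
which factors as (x - 6)^4. The eigenvalues (with algebraic multiplicities) are λ = 6 with multiplicity 4.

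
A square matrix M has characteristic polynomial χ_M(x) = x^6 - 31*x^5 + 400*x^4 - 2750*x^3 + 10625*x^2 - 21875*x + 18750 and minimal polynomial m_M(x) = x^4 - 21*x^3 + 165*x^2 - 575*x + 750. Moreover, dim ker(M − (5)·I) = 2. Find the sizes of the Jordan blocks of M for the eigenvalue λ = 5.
Block sizes for λ = 5: [3, 2]

Step 1 — from the characteristic polynomial, algebraic multiplicity of λ = 5 is 5. From dim ker(M − (5)·I) = 2, there are exactly 2 Jordan blocks for λ = 5.
Step 2 — from the minimal polynomial, the factor (x − 5)^3 tells us the largest block for λ = 5 has size 3.
Step 3 — with total size 5, 2 blocks, and largest block 3, the block sizes (in nonincreasing order) are [3, 2].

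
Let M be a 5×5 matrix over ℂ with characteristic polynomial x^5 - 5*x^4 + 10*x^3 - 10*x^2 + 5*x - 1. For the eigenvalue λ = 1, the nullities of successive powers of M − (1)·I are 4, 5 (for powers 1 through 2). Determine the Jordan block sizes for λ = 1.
Block sizes for λ = 1: [2, 1, 1, 1]

From the dimensions of kernels of powers, the number of Jordan blocks of size at least j is d_j − d_{j−1} where d_j = dim ker(N^j) (with d_0 = 0). Computing the differences gives [4, 1].
The number of blocks of size exactly k is (#blocks of size ≥ k) − (#blocks of size ≥ k + 1), so the partition is: 3 block(s) of size 1, 1 block(s) of size 2.
In nonincreasing order the block sizes are [2, 1, 1, 1].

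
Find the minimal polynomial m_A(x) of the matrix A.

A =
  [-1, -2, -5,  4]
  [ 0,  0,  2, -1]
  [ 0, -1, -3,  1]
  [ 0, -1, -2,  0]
x^3 + 3*x^2 + 3*x + 1

The characteristic polynomial is χ_A(x) = (x + 1)^4, so the eigenvalues are known. The minimal polynomial is
  m_A(x) = Π_λ (x − λ)^{k_λ}
where k_λ is the size of the *largest* Jordan block for λ (equivalently, the smallest k with (A − λI)^k v = 0 for every generalised eigenvector v of λ).

  λ = -1: largest Jordan block has size 3, contributing (x + 1)^3

So m_A(x) = (x + 1)^3 = x^3 + 3*x^2 + 3*x + 1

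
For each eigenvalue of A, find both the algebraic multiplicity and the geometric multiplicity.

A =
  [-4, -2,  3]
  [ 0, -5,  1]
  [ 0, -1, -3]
λ = -4: alg = 3, geom = 1

Step 1 — factor the characteristic polynomial to read off the algebraic multiplicities:
  χ_A(x) = (x + 4)^3

Step 2 — compute geometric multiplicities via the rank-nullity identity g(λ) = n − rank(A − λI):
  rank(A − (-4)·I) = 2, so dim ker(A − (-4)·I) = n − 2 = 1

Summary:
  λ = -4: algebraic multiplicity = 3, geometric multiplicity = 1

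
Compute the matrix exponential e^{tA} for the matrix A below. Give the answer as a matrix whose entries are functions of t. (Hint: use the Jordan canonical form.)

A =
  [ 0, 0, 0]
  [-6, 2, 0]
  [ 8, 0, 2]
e^{tA} =
  [1, 0, 0]
  [3 - 3*exp(2*t), exp(2*t), 0]
  [4*exp(2*t) - 4, 0, exp(2*t)]

Strategy: write A = P · J · P⁻¹ where J is a Jordan canonical form, so e^{tA} = P · e^{tJ} · P⁻¹, and e^{tJ} can be computed block-by-block.

A has Jordan form
J =
  [0, 0, 0]
  [0, 2, 0]
  [0, 0, 2]
(up to reordering of blocks).

Per-block formulas:
  For a 1×1 block at λ = 2: exp(t · [2]) = [e^(2t)].
  For a 1×1 block at λ = 0: exp(t · [0]) = [e^(0t)].

After assembling e^{tJ} and conjugating by P, we get:

e^{tA} =
  [1, 0, 0]
  [3 - 3*exp(2*t), exp(2*t), 0]
  [4*exp(2*t) - 4, 0, exp(2*t)]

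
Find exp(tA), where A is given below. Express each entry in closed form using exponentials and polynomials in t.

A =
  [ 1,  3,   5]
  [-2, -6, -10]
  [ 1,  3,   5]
e^{tA} =
  [t + 1, 3*t, 5*t]
  [-2*t, 1 - 6*t, -10*t]
  [t, 3*t, 5*t + 1]

Strategy: write A = P · J · P⁻¹ where J is a Jordan canonical form, so e^{tA} = P · e^{tJ} · P⁻¹, and e^{tJ} can be computed block-by-block.

A has Jordan form
J =
  [0, 1, 0]
  [0, 0, 0]
  [0, 0, 0]
(up to reordering of blocks).

Per-block formulas:
  For a 2×2 Jordan block J_2(0): exp(t · J_2(0)) = e^(0t)·(I + t·N), where N is the 2×2 nilpotent shift.
  For a 1×1 block at λ = 0: exp(t · [0]) = [e^(0t)].

After assembling e^{tJ} and conjugating by P, we get:

e^{tA} =
  [t + 1, 3*t, 5*t]
  [-2*t, 1 - 6*t, -10*t]
  [t, 3*t, 5*t + 1]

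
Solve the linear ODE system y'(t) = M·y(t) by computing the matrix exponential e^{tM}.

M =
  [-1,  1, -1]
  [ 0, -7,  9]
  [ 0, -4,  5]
e^{tM} =
  [exp(-t), -t^2*exp(-t) + t*exp(-t), 3*t^2*exp(-t)/2 - t*exp(-t)]
  [0, -6*t*exp(-t) + exp(-t), 9*t*exp(-t)]
  [0, -4*t*exp(-t), 6*t*exp(-t) + exp(-t)]

Strategy: write M = P · J · P⁻¹ where J is a Jordan canonical form, so e^{tM} = P · e^{tJ} · P⁻¹, and e^{tJ} can be computed block-by-block.

M has Jordan form
J =
  [-1,  1,  0]
  [ 0, -1,  1]
  [ 0,  0, -1]
(up to reordering of blocks).

Per-block formulas:
  For a 3×3 Jordan block J_3(-1): exp(t · J_3(-1)) = e^(-1t)·(I + t·N + (t^2/2)·N^2), where N is the 3×3 nilpotent shift.

After assembling e^{tJ} and conjugating by P, we get:

e^{tM} =
  [exp(-t), -t^2*exp(-t) + t*exp(-t), 3*t^2*exp(-t)/2 - t*exp(-t)]
  [0, -6*t*exp(-t) + exp(-t), 9*t*exp(-t)]
  [0, -4*t*exp(-t), 6*t*exp(-t) + exp(-t)]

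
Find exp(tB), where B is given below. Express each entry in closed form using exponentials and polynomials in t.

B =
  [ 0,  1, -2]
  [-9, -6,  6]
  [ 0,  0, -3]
e^{tB} =
  [3*t*exp(-3*t) + exp(-3*t), t*exp(-3*t), -2*t*exp(-3*t)]
  [-9*t*exp(-3*t), -3*t*exp(-3*t) + exp(-3*t), 6*t*exp(-3*t)]
  [0, 0, exp(-3*t)]

Strategy: write B = P · J · P⁻¹ where J is a Jordan canonical form, so e^{tB} = P · e^{tJ} · P⁻¹, and e^{tJ} can be computed block-by-block.

B has Jordan form
J =
  [-3,  1,  0]
  [ 0, -3,  0]
  [ 0,  0, -3]
(up to reordering of blocks).

Per-block formulas:
  For a 1×1 block at λ = -3: exp(t · [-3]) = [e^(-3t)].
  For a 2×2 Jordan block J_2(-3): exp(t · J_2(-3)) = e^(-3t)·(I + t·N), where N is the 2×2 nilpotent shift.

After assembling e^{tJ} and conjugating by P, we get:

e^{tB} =
  [3*t*exp(-3*t) + exp(-3*t), t*exp(-3*t), -2*t*exp(-3*t)]
  [-9*t*exp(-3*t), -3*t*exp(-3*t) + exp(-3*t), 6*t*exp(-3*t)]
  [0, 0, exp(-3*t)]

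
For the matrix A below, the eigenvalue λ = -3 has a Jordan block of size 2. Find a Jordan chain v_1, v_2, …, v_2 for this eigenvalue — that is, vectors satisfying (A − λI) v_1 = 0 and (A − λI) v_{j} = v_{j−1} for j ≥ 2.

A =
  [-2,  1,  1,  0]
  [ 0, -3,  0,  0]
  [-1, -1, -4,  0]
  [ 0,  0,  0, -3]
A Jordan chain for λ = -3 of length 2:
v_1 = (1, 0, -1, 0)ᵀ
v_2 = (1, 0, 0, 0)ᵀ

Let N = A − (-3)·I. We want v_2 with N^2 v_2 = 0 but N^1 v_2 ≠ 0; then v_{j-1} := N · v_j for j = 2, …, 2.

Pick v_2 = (1, 0, 0, 0)ᵀ.
Then v_1 = N · v_2 = (1, 0, -1, 0)ᵀ.

Sanity check: (A − (-3)·I) v_1 = (0, 0, 0, 0)ᵀ = 0. ✓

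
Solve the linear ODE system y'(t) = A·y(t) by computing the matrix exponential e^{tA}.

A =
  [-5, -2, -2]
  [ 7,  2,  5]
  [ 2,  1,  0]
e^{tA} =
  [-t^2*exp(-t) - 4*t*exp(-t) + exp(-t), -2*t*exp(-t), -2*t^2*exp(-t) - 2*t*exp(-t)]
  [3*t^2*exp(-t)/2 + 7*t*exp(-t), 3*t*exp(-t) + exp(-t), 3*t^2*exp(-t) + 5*t*exp(-t)]
  [t^2*exp(-t)/2 + 2*t*exp(-t), t*exp(-t), t^2*exp(-t) + t*exp(-t) + exp(-t)]

Strategy: write A = P · J · P⁻¹ where J is a Jordan canonical form, so e^{tA} = P · e^{tJ} · P⁻¹, and e^{tJ} can be computed block-by-block.

A has Jordan form
J =
  [-1,  1,  0]
  [ 0, -1,  1]
  [ 0,  0, -1]
(up to reordering of blocks).

Per-block formulas:
  For a 3×3 Jordan block J_3(-1): exp(t · J_3(-1)) = e^(-1t)·(I + t·N + (t^2/2)·N^2), where N is the 3×3 nilpotent shift.

After assembling e^{tJ} and conjugating by P, we get:

e^{tA} =
  [-t^2*exp(-t) - 4*t*exp(-t) + exp(-t), -2*t*exp(-t), -2*t^2*exp(-t) - 2*t*exp(-t)]
  [3*t^2*exp(-t)/2 + 7*t*exp(-t), 3*t*exp(-t) + exp(-t), 3*t^2*exp(-t) + 5*t*exp(-t)]
  [t^2*exp(-t)/2 + 2*t*exp(-t), t*exp(-t), t^2*exp(-t) + t*exp(-t) + exp(-t)]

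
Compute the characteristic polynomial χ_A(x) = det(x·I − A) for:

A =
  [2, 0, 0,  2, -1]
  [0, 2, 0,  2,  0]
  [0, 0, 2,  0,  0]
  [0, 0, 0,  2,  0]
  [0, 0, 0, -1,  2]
x^5 - 10*x^4 + 40*x^3 - 80*x^2 + 80*x - 32

Expanding det(x·I − A) (e.g. by cofactor expansion or by noting that A is similar to its Jordan form J, which has the same characteristic polynomial as A) gives
  χ_A(x) = x^5 - 10*x^4 + 40*x^3 - 80*x^2 + 80*x - 32
which factors as (x - 2)^5. The eigenvalues (with algebraic multiplicities) are λ = 2 with multiplicity 5.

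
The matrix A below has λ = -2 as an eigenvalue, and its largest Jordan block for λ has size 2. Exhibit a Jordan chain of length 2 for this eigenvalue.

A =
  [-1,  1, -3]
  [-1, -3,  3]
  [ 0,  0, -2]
A Jordan chain for λ = -2 of length 2:
v_1 = (1, -1, 0)ᵀ
v_2 = (1, 0, 0)ᵀ

Let N = A − (-2)·I. We want v_2 with N^2 v_2 = 0 but N^1 v_2 ≠ 0; then v_{j-1} := N · v_j for j = 2, …, 2.

Pick v_2 = (1, 0, 0)ᵀ.
Then v_1 = N · v_2 = (1, -1, 0)ᵀ.

Sanity check: (A − (-2)·I) v_1 = (0, 0, 0)ᵀ = 0. ✓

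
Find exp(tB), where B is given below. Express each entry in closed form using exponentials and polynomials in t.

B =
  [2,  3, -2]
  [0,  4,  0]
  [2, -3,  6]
e^{tB} =
  [-2*t*exp(4*t) + exp(4*t), 3*t*exp(4*t), -2*t*exp(4*t)]
  [0, exp(4*t), 0]
  [2*t*exp(4*t), -3*t*exp(4*t), 2*t*exp(4*t) + exp(4*t)]

Strategy: write B = P · J · P⁻¹ where J is a Jordan canonical form, so e^{tB} = P · e^{tJ} · P⁻¹, and e^{tJ} can be computed block-by-block.

B has Jordan form
J =
  [4, 1, 0]
  [0, 4, 0]
  [0, 0, 4]
(up to reordering of blocks).

Per-block formulas:
  For a 2×2 Jordan block J_2(4): exp(t · J_2(4)) = e^(4t)·(I + t·N), where N is the 2×2 nilpotent shift.
  For a 1×1 block at λ = 4: exp(t · [4]) = [e^(4t)].

After assembling e^{tJ} and conjugating by P, we get:

e^{tB} =
  [-2*t*exp(4*t) + exp(4*t), 3*t*exp(4*t), -2*t*exp(4*t)]
  [0, exp(4*t), 0]
  [2*t*exp(4*t), -3*t*exp(4*t), 2*t*exp(4*t) + exp(4*t)]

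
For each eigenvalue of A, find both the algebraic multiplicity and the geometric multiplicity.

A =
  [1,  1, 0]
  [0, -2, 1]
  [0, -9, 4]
λ = 1: alg = 3, geom = 1

Step 1 — factor the characteristic polynomial to read off the algebraic multiplicities:
  χ_A(x) = (x - 1)^3

Step 2 — compute geometric multiplicities via the rank-nullity identity g(λ) = n − rank(A − λI):
  rank(A − (1)·I) = 2, so dim ker(A − (1)·I) = n − 2 = 1

Summary:
  λ = 1: algebraic multiplicity = 3, geometric multiplicity = 1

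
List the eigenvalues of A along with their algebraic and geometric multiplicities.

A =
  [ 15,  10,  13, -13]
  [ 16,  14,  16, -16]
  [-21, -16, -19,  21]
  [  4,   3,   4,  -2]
λ = 2: alg = 4, geom = 2

Step 1 — factor the characteristic polynomial to read off the algebraic multiplicities:
  χ_A(x) = (x - 2)^4

Step 2 — compute geometric multiplicities via the rank-nullity identity g(λ) = n − rank(A − λI):
  rank(A − (2)·I) = 2, so dim ker(A − (2)·I) = n − 2 = 2

Summary:
  λ = 2: algebraic multiplicity = 4, geometric multiplicity = 2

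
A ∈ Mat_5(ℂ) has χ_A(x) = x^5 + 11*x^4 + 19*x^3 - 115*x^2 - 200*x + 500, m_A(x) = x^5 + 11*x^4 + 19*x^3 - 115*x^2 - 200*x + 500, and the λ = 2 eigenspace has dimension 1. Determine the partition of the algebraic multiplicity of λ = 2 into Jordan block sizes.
Block sizes for λ = 2: [2]

Step 1 — from the characteristic polynomial, algebraic multiplicity of λ = 2 is 2. From dim ker(A − (2)·I) = 1, there are exactly 1 Jordan blocks for λ = 2.
Step 2 — from the minimal polynomial, the factor (x − 2)^2 tells us the largest block for λ = 2 has size 2.
Step 3 — with total size 2, 1 blocks, and largest block 2, the block sizes (in nonincreasing order) are [2].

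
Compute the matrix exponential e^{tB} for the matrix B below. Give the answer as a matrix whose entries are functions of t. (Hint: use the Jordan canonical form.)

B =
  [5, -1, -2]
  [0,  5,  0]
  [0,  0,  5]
e^{tB} =
  [exp(5*t), -t*exp(5*t), -2*t*exp(5*t)]
  [0, exp(5*t), 0]
  [0, 0, exp(5*t)]

Strategy: write B = P · J · P⁻¹ where J is a Jordan canonical form, so e^{tB} = P · e^{tJ} · P⁻¹, and e^{tJ} can be computed block-by-block.

B has Jordan form
J =
  [5, 1, 0]
  [0, 5, 0]
  [0, 0, 5]
(up to reordering of blocks).

Per-block formulas:
  For a 2×2 Jordan block J_2(5): exp(t · J_2(5)) = e^(5t)·(I + t·N), where N is the 2×2 nilpotent shift.
  For a 1×1 block at λ = 5: exp(t · [5]) = [e^(5t)].

After assembling e^{tJ} and conjugating by P, we get:

e^{tB} =
  [exp(5*t), -t*exp(5*t), -2*t*exp(5*t)]
  [0, exp(5*t), 0]
  [0, 0, exp(5*t)]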